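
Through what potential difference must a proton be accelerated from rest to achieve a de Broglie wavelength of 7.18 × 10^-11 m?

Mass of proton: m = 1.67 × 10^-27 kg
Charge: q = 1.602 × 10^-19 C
1.59 × 10^-1 V

From λ = h/√(2mqV), we solve for V:

λ² = h²/(2mqV)
V = h²/(2mqλ²)
V = (6.626 × 10^-34 J·s)² / (2 × 1.67 × 10^-27 kg × 1.602 × 10^-19 C × (7.18 × 10^-11 m)²)
V = 1.59 × 10^-1 V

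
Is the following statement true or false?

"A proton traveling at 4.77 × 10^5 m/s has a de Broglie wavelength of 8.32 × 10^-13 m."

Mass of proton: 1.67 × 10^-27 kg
True

The claim is correct.

Using λ = h/(mv):
λ = (6.626 × 10^-34 J·s) / (1.67 × 10^-27 kg × 4.77 × 10^5 m/s)
λ = 8.32 × 10^-13 m

This matches the claimed value.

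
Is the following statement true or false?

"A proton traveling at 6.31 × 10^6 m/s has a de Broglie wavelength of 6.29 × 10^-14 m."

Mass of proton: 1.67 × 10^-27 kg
True

The claim is correct.

Using λ = h/(mv):
λ = (6.626 × 10^-34 J·s) / (1.67 × 10^-27 kg × 6.31 × 10^6 m/s)
λ = 6.29 × 10^-14 m

This matches the claimed value.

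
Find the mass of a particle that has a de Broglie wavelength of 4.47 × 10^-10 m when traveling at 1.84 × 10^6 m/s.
8.06 × 10^-31 kg

From the de Broglie relation λ = h/(mv), we solve for m:

m = h/(λv)
m = (6.626 × 10^-34 J·s) / (4.47 × 10^-10 m × 1.84 × 10^6 m/s)
m = 8.06 × 10^-31 kg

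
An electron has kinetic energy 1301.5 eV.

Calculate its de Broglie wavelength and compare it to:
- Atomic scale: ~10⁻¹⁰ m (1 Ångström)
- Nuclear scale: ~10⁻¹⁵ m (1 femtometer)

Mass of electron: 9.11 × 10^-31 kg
λ = 3.40 × 10^-11 m, which is between nuclear and atomic scales.

Using λ = h/√(2mKE):

KE = 1301.5 eV = 2.085 × 10^-16 J

λ = h/√(2mKE)
λ = (6.626 × 10^-34 J·s) / √(2 × 9.11 × 10^-31 kg × 2.085 × 10^-16 J)
λ = 3.40 × 10^-11 m

Comparison:
- Atomic scale (10⁻¹⁰ m): λ is 0.34× this size
- Nuclear scale (10⁻¹⁵ m): λ is 3.4e+04× this size

The wavelength is between nuclear and atomic scales.

This wavelength is appropriate for probing atomic structure but too large for nuclear physics experiments.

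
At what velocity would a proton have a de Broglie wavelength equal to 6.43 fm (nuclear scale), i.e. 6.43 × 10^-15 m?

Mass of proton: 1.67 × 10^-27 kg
6.17 × 10^7 m/s

From λ = h/(mv), solve for v:

v = h/(mλ)
v = (6.626 × 10^-34 J·s) / (1.67 × 10^-27 kg × 6.43 × 10^-15 m)
v = 6.17 × 10^7 m/s

Note: This velocity is 20.6% of the speed of light, so relativistic corrections would be needed for a more accurate calculation.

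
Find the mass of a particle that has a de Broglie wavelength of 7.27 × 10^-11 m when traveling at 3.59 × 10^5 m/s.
2.54 × 10^-29 kg

From the de Broglie relation λ = h/(mv), we solve for m:

m = h/(λv)
m = (6.626 × 10^-34 J·s) / (7.27 × 10^-11 m × 3.59 × 10^5 m/s)
m = 2.54 × 10^-29 kg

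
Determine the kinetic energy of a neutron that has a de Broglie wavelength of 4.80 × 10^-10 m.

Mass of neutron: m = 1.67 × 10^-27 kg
5.71 × 10^-22 J (or 3.56 × 10^-3 eV)

From λ = h/√(2mKE), we solve for KE:

λ² = h²/(2mKE)
KE = h²/(2mλ²)
KE = (6.626 × 10^-34 J·s)² / (2 × 1.67 × 10^-27 kg × (4.80 × 10^-10 m)²)
KE = 5.71 × 10^-22 J
KE = 3.56 × 10^-3 eV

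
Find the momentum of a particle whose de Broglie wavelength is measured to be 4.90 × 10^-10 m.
1.35 × 10^-24 kg·m/s

From the de Broglie relation λ = h/p, we solve for p:

p = h/λ
p = (6.626 × 10^-34 J·s) / (4.90 × 10^-10 m)
p = 1.35 × 10^-24 kg·m/s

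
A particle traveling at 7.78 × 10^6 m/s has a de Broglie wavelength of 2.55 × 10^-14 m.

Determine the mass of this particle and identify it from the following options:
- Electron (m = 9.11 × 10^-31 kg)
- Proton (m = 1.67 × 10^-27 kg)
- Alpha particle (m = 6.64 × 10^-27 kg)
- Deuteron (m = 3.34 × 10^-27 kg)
The particle is a deuteron.

From λ = h/(mv), solve for mass:

m = h/(λv)
m = (6.626 × 10^-34 J·s) / (2.55 × 10^-14 m × 7.78 × 10^6 m/s)
m = 3.34 × 10^-27 kg

Comparing with the listed masses, this is closest to a deuteron.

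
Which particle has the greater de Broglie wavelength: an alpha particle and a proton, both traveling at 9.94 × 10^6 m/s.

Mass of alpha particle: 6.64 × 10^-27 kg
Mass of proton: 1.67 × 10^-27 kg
The proton has the longer wavelength.

Using λ = h/(mv), since both particles have the same velocity, the wavelength depends only on mass.

For alpha particle: λ₁ = h/(m₁v) = 1.00 × 10^-14 m
For proton: λ₂ = h/(m₂v) = 3.99 × 10^-14 m

Since λ ∝ 1/m at constant velocity, the lighter particle has the longer wavelength.

The proton has the longer de Broglie wavelength.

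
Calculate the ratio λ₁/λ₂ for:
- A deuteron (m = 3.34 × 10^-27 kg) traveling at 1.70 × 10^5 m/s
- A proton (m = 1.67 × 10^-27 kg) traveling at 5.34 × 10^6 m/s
λ₁/λ₂ = 15.7

Using λ = h/(mv):

λ₁ = h/(m₁v₁) = 1.17 × 10^-12 m
λ₂ = h/(m₂v₂) = 7.43 × 10^-14 m

Ratio λ₁/λ₂ = (m₂v₂)/(m₁v₁)
         = (1.67 × 10^-27 kg × 5.34 × 10^6 m/s) / (3.34 × 10^-27 kg × 1.70 × 10^5 m/s)
         = 15.7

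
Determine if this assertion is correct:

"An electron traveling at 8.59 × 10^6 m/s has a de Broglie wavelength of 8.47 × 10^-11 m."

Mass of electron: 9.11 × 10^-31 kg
True

The claim is correct.

Using λ = h/(mv):
λ = (6.626 × 10^-34 J·s) / (9.11 × 10^-31 kg × 8.59 × 10^6 m/s)
λ = 8.47 × 10^-11 m

This matches the claimed value.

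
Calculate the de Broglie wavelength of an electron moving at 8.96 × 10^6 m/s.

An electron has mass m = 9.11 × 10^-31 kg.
8.12 × 10^-11 m

Using the de Broglie relation λ = h/(mv):

λ = h/(mv)
λ = (6.626 × 10^-34 J·s) / (9.11 × 10^-31 kg × 8.96 × 10^6 m/s)
λ = 8.12 × 10^-11 m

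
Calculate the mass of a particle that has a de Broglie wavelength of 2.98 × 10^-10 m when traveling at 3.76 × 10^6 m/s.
5.91 × 10^-31 kg

From the de Broglie relation λ = h/(mv), we solve for m:

m = h/(λv)
m = (6.626 × 10^-34 J·s) / (2.98 × 10^-10 m × 3.76 × 10^6 m/s)
m = 5.91 × 10^-31 kg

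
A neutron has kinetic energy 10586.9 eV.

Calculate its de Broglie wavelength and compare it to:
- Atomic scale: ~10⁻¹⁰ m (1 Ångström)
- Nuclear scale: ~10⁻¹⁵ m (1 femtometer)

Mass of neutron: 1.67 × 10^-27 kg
λ = 2.78 × 10^-13 m, which is between nuclear and atomic scales.

Using λ = h/√(2mKE):

KE = 10586.9 eV = 1.696 × 10^-15 J

λ = h/√(2mKE)
λ = (6.626 × 10^-34 J·s) / √(2 × 1.67 × 10^-27 kg × 1.696 × 10^-15 J)
λ = 2.78 × 10^-13 m

Comparison:
- Atomic scale (10⁻¹⁰ m): λ is 0.0028× this size
- Nuclear scale (10⁻¹⁵ m): λ is 2.8e+02× this size

The wavelength is between nuclear and atomic scales.

This wavelength is appropriate for probing atomic structure but too large for nuclear physics experiments.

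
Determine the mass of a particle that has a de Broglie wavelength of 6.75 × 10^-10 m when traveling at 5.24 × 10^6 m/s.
1.87 × 10^-31 kg

From the de Broglie relation λ = h/(mv), we solve for m:

m = h/(λv)
m = (6.626 × 10^-34 J·s) / (6.75 × 10^-10 m × 5.24 × 10^6 m/s)
m = 1.87 × 10^-31 kg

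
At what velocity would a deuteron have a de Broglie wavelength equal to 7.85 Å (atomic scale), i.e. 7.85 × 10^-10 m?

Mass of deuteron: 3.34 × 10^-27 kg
2.53 × 10^2 m/s

From λ = h/(mv), solve for v:

v = h/(mλ)
v = (6.626 × 10^-34 J·s) / (3.34 × 10^-27 kg × 7.85 × 10^-10 m)
v = 2.53 × 10^2 m/s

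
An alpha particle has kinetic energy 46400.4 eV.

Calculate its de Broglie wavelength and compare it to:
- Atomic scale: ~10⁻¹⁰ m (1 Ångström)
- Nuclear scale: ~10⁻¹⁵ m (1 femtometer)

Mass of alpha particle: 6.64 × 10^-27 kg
λ = 6.67 × 10^-14 m, which is between nuclear and atomic scales.

Using λ = h/√(2mKE):

KE = 46400.4 eV = 7.434 × 10^-15 J

λ = h/√(2mKE)
λ = (6.626 × 10^-34 J·s) / √(2 × 6.64 × 10^-27 kg × 7.434 × 10^-15 J)
λ = 6.67 × 10^-14 m

Comparison:
- Atomic scale (10⁻¹⁰ m): λ is 0.00067× this size
- Nuclear scale (10⁻¹⁵ m): λ is 67× this size

The wavelength is between nuclear and atomic scales.

This wavelength is appropriate for probing atomic structure but too large for nuclear physics experiments.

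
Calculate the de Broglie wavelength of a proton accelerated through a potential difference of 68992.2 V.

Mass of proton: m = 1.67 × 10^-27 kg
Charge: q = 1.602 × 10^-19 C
1.09 × 10^-13 m

When a particle is accelerated through voltage V, it gains kinetic energy KE = qV.

The de Broglie wavelength is then λ = h/√(2mqV):

λ = h/√(2mqV)
λ = (6.626 × 10^-34 J·s) / √(2 × 1.67 × 10^-27 kg × 1.602 × 10^-19 C × 68992.2 V)
λ = 1.09 × 10^-13 m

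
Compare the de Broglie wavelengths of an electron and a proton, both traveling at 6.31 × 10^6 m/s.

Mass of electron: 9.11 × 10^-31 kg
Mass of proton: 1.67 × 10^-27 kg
The electron has the longer wavelength.

Using λ = h/(mv), since both particles have the same velocity, the wavelength depends only on mass.

For electron: λ₁ = h/(m₁v) = 1.15 × 10^-10 m
For proton: λ₂ = h/(m₂v) = 6.29 × 10^-14 m

Since λ ∝ 1/m at constant velocity, the lighter particle has the longer wavelength.

The electron has the longer de Broglie wavelength.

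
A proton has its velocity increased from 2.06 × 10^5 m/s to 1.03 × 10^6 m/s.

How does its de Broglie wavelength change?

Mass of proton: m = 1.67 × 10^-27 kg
The wavelength decreases by a factor of 5.

Using λ = h/(mv):

Initial wavelength: λ₁ = h/(mv₁) = 1.93 × 10^-12 m
Final wavelength: λ₂ = h/(mv₂) = 3.85 × 10^-13 m

Since λ ∝ 1/v, when velocity increases by a factor of 5, the wavelength decreases by a factor of 5.

λ₂/λ₁ = v₁/v₂ = 1/5

The wavelength decreases by a factor of 5.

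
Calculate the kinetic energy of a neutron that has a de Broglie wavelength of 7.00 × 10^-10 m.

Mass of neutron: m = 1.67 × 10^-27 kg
2.68 × 10^-22 J (or 1.67 × 10^-3 eV)

From λ = h/√(2mKE), we solve for KE:

λ² = h²/(2mKE)
KE = h²/(2mλ²)
KE = (6.626 × 10^-34 J·s)² / (2 × 1.67 × 10^-27 kg × (7.00 × 10^-10 m)²)
KE = 2.68 × 10^-22 J
KE = 1.67 × 10^-3 eV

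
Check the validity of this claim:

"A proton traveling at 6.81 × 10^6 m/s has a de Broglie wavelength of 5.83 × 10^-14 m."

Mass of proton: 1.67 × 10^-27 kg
True

The claim is correct.

Using λ = h/(mv):
λ = (6.626 × 10^-34 J·s) / (1.67 × 10^-27 kg × 6.81 × 10^6 m/s)
λ = 5.83 × 10^-14 m

This matches the claimed value.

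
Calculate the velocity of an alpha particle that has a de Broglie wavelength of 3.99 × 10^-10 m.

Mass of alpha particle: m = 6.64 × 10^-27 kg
2.50 × 10^2 m/s

From the de Broglie relation λ = h/(mv), we solve for v:

v = h/(mλ)
v = (6.626 × 10^-34 J·s) / (6.64 × 10^-27 kg × 3.99 × 10^-10 m)
v = 2.50 × 10^2 m/s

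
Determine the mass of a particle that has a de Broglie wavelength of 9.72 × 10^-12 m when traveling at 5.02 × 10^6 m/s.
1.36 × 10^-29 kg

From the de Broglie relation λ = h/(mv), we solve for m:

m = h/(λv)
m = (6.626 × 10^-34 J·s) / (9.72 × 10^-12 m × 5.02 × 10^6 m/s)
m = 1.36 × 10^-29 kg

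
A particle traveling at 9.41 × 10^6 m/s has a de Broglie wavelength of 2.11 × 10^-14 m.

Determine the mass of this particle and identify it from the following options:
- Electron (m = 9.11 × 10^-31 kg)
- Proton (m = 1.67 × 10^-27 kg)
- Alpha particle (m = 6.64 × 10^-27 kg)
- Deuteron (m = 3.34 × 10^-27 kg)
The particle is a deuteron.

From λ = h/(mv), solve for mass:

m = h/(λv)
m = (6.626 × 10^-34 J·s) / (2.11 × 10^-14 m × 9.41 × 10^6 m/s)
m = 3.34 × 10^-27 kg

Comparing with the listed masses, this is closest to a deuteron.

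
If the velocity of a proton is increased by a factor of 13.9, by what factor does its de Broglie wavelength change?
The wavelength decreases by a factor of 13.9.

From λ = h/(mv), the wavelength is inversely proportional to velocity:

λ ∝ 1/v

If v → 13.9v, then λ → λ/13.9

When velocity is increased by a factor of 13.9, the wavelength decreases by a factor of 13.9.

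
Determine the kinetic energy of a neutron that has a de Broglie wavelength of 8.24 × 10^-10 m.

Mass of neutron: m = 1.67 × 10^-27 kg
1.94 × 10^-22 J (or 1.21 × 10^-3 eV)

From λ = h/√(2mKE), we solve for KE:

λ² = h²/(2mKE)
KE = h²/(2mλ²)
KE = (6.626 × 10^-34 J·s)² / (2 × 1.67 × 10^-27 kg × (8.24 × 10^-10 m)²)
KE = 1.94 × 10^-22 J
KE = 1.21 × 10^-3 eV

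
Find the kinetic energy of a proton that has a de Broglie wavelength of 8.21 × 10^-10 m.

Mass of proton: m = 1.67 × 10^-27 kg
1.95 × 10^-22 J (or 1.22 × 10^-3 eV)

From λ = h/√(2mKE), we solve for KE:

λ² = h²/(2mKE)
KE = h²/(2mλ²)
KE = (6.626 × 10^-34 J·s)² / (2 × 1.67 × 10^-27 kg × (8.21 × 10^-10 m)²)
KE = 1.95 × 10^-22 J
KE = 1.22 × 10^-3 eV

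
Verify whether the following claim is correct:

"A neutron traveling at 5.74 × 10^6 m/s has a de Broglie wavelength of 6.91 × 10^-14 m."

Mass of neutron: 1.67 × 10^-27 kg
True

The claim is correct.

Using λ = h/(mv):
λ = (6.626 × 10^-34 J·s) / (1.67 × 10^-27 kg × 5.74 × 10^6 m/s)
λ = 6.91 × 10^-14 m

This matches the claimed value.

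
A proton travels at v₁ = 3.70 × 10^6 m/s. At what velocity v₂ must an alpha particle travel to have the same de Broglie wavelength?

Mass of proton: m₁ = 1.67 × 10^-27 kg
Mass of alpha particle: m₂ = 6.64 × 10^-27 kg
v₂ = 9.31 × 10^5 m/s

For equal de Broglie wavelengths: λ₁ = λ₂

h/(m₁v₁) = h/(m₂v₂)
m₁v₁ = m₂v₂
v₂ = v₁ · (m₁/m₂)

v₂ = 3.70 × 10^6 m/s × (1.67 × 10^-27 kg / 6.64 × 10^-27 kg)
v₂ = 9.31 × 10^5 m/s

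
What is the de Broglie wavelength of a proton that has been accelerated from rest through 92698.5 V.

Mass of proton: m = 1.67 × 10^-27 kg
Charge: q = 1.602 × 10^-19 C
9.41 × 10^-14 m

When a particle is accelerated through voltage V, it gains kinetic energy KE = qV.

The de Broglie wavelength is then λ = h/√(2mqV):

λ = h/√(2mqV)
λ = (6.626 × 10^-34 J·s) / √(2 × 1.67 × 10^-27 kg × 1.602 × 10^-19 C × 92698.5 V)
λ = 9.41 × 10^-14 m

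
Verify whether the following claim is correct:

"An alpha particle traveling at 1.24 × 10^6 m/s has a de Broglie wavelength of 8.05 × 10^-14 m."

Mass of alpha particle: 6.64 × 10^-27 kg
True

The claim is correct.

Using λ = h/(mv):
λ = (6.626 × 10^-34 J·s) / (6.64 × 10^-27 kg × 1.24 × 10^6 m/s)
λ = 8.05 × 10^-14 m

This matches the claimed value.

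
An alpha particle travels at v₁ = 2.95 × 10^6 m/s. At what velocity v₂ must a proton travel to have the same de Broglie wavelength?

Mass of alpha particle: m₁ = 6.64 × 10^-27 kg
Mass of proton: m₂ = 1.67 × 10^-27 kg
v₂ = 1.17 × 10^7 m/s

For equal de Broglie wavelengths: λ₁ = λ₂

h/(m₁v₁) = h/(m₂v₂)
m₁v₁ = m₂v₂
v₂ = v₁ · (m₁/m₂)

v₂ = 2.95 × 10^6 m/s × (6.64 × 10^-27 kg / 1.67 × 10^-27 kg)
v₂ = 1.17 × 10^7 m/s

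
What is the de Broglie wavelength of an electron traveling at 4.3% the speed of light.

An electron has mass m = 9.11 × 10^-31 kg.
5.64 × 10^-11 m

Using the de Broglie relation λ = h/(mv):

v = 4.3% × c = 1.289 × 10^7 m/s

λ = h/(mv)
λ = (6.626 × 10^-34 J·s) / (9.11 × 10^-31 kg × 1.289 × 10^7 m/s)
λ = 5.64 × 10^-11 m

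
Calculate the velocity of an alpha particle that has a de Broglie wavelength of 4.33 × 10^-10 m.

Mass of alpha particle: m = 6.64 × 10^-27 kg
2.30 × 10^2 m/s

From the de Broglie relation λ = h/(mv), we solve for v:

v = h/(mλ)
v = (6.626 × 10^-34 J·s) / (6.64 × 10^-27 kg × 4.33 × 10^-10 m)
v = 2.30 × 10^2 m/s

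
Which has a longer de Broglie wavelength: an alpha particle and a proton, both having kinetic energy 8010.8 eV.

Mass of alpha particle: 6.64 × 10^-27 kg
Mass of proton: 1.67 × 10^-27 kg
The proton has the longer wavelength.

Using λ = h/√(2mKE):

For alpha particle: λ₁ = h/√(2m₁KE) = 1.60 × 10^-13 m
For proton: λ₂ = h/√(2m₂KE) = 3.20 × 10^-13 m

Since λ ∝ 1/√m at constant kinetic energy, the lighter particle has the longer wavelength.

The proton has the longer de Broglie wavelength.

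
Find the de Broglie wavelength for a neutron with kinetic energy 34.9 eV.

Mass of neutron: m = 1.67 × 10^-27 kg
4.85 × 10^-12 m

Using λ = h/√(2mKE):

First convert KE to Joules: KE = 34.9 eV = 5.592 × 10^-18 J

λ = h/√(2mKE)
λ = (6.626 × 10^-34 J·s) / √(2 × 1.67 × 10^-27 kg × 5.592 × 10^-18 J)
λ = 4.85 × 10^-12 m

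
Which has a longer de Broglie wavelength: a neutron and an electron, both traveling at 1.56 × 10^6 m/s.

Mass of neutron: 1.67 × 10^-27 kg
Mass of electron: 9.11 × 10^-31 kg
The electron has the longer wavelength.

Using λ = h/(mv), since both particles have the same velocity, the wavelength depends only on mass.

For neutron: λ₁ = h/(m₁v) = 2.54 × 10^-13 m
For electron: λ₂ = h/(m₂v) = 4.66 × 10^-10 m

Since λ ∝ 1/m at constant velocity, the lighter particle has the longer wavelength.

The electron has the longer de Broglie wavelength.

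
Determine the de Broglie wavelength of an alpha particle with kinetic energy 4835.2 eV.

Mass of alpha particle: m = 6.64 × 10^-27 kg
2.07 × 10^-13 m

Using λ = h/√(2mKE):

First convert KE to Joules: KE = 4835.2 eV = 7.747 × 10^-16 J

λ = h/√(2mKE)
λ = (6.626 × 10^-34 J·s) / √(2 × 6.64 × 10^-27 kg × 7.747 × 10^-16 J)
λ = 2.07 × 10^-13 m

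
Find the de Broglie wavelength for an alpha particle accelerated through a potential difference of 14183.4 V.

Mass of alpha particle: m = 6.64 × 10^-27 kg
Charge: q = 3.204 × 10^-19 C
8.53 × 10^-14 m

When a particle is accelerated through voltage V, it gains kinetic energy KE = qV.

The de Broglie wavelength is then λ = h/√(2mqV):

λ = h/√(2mqV)
λ = (6.626 × 10^-34 J·s) / √(2 × 6.64 × 10^-27 kg × 3.204 × 10^-19 C × 14183.4 V)
λ = 8.53 × 10^-14 m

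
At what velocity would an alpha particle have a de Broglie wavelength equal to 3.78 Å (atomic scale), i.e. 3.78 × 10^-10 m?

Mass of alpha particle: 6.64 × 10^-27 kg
2.64 × 10^2 m/s

From λ = h/(mv), solve for v:

v = h/(mλ)
v = (6.626 × 10^-34 J·s) / (6.64 × 10^-27 kg × 3.78 × 10^-10 m)
v = 2.64 × 10^2 m/s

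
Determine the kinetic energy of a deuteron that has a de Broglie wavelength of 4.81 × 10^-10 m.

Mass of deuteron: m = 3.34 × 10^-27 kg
2.84 × 10^-22 J (or 1.77 × 10^-3 eV)

From λ = h/√(2mKE), we solve for KE:

λ² = h²/(2mKE)
KE = h²/(2mλ²)
KE = (6.626 × 10^-34 J·s)² / (2 × 3.34 × 10^-27 kg × (4.81 × 10^-10 m)²)
KE = 2.84 × 10^-22 J
KE = 1.77 × 10^-3 eV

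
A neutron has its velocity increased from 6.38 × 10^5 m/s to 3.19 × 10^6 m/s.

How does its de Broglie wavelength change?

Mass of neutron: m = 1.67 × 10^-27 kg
The wavelength decreases by a factor of 5.

Using λ = h/(mv):

Initial wavelength: λ₁ = h/(mv₁) = 6.22 × 10^-13 m
Final wavelength: λ₂ = h/(mv₂) = 1.24 × 10^-13 m

Since λ ∝ 1/v, when velocity increases by a factor of 5, the wavelength decreases by a factor of 5.

λ₂/λ₁ = v₁/v₂ = 1/5

The wavelength decreases by a factor of 5.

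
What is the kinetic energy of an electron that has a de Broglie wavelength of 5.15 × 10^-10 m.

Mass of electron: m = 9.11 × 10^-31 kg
9.09 × 10^-19 J (or 5.67 eV)

From λ = h/√(2mKE), we solve for KE:

λ² = h²/(2mKE)
KE = h²/(2mλ²)
KE = (6.626 × 10^-34 J·s)² / (2 × 9.11 × 10^-31 kg × (5.15 × 10^-10 m)²)
KE = 9.09 × 10^-19 J
KE = 5.67 eV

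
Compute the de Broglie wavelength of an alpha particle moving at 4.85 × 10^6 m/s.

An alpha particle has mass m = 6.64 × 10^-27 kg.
2.06 × 10^-14 m

Using the de Broglie relation λ = h/(mv):

λ = h/(mv)
λ = (6.626 × 10^-34 J·s) / (6.64 × 10^-27 kg × 4.85 × 10^6 m/s)
λ = 2.06 × 10^-14 m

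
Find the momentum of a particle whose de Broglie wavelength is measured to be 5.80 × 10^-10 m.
1.14 × 10^-24 kg·m/s

From the de Broglie relation λ = h/p, we solve for p:

p = h/λ
p = (6.626 × 10^-34 J·s) / (5.80 × 10^-10 m)
p = 1.14 × 10^-24 kg·m/s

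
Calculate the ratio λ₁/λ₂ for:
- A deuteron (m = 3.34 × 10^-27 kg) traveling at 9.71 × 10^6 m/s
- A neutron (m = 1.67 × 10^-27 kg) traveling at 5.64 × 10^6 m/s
λ₁/λ₂ = 0.290

Using λ = h/(mv):

λ₁ = h/(m₁v₁) = 2.04 × 10^-14 m
λ₂ = h/(m₂v₂) = 7.03 × 10^-14 m

Ratio λ₁/λ₂ = (m₂v₂)/(m₁v₁)
         = (1.67 × 10^-27 kg × 5.64 × 10^6 m/s) / (3.34 × 10^-27 kg × 9.71 × 10^6 m/s)
         = 0.290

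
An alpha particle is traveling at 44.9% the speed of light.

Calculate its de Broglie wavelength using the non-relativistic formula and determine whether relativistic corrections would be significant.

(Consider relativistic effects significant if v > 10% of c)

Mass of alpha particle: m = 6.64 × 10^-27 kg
Yes, relativistic corrections are needed.

Using the non-relativistic de Broglie formula λ = h/(mv):

v = 44.9% × c = 1.346 × 10^8 m/s

λ = h/(mv)
λ = (6.626 × 10^-34 J·s) / (6.64 × 10^-27 kg × 1.346 × 10^8 m/s)
λ = 7.41 × 10^-16 m

Since v = 44.9% of c > 10% of c, relativistic corrections ARE significant and the actual wavelength would differ from this non-relativistic estimate.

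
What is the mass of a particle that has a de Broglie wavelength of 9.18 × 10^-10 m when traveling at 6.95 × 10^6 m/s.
1.04 × 10^-31 kg

From the de Broglie relation λ = h/(mv), we solve for m:

m = h/(λv)
m = (6.626 × 10^-34 J·s) / (9.18 × 10^-10 m × 6.95 × 10^6 m/s)
m = 1.04 × 10^-31 kg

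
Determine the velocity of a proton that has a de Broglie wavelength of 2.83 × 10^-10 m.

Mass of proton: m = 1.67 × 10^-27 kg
1.40 × 10^3 m/s

From the de Broglie relation λ = h/(mv), we solve for v:

v = h/(mλ)
v = (6.626 × 10^-34 J·s) / (1.67 × 10^-27 kg × 2.83 × 10^-10 m)
v = 1.40 × 10^3 m/s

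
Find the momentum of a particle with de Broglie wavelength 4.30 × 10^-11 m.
1.54 × 10^-23 kg·m/s

From the de Broglie relation λ = h/p, we solve for p:

p = h/λ
p = (6.626 × 10^-34 J·s) / (4.30 × 10^-11 m)
p = 1.54 × 10^-23 kg·m/s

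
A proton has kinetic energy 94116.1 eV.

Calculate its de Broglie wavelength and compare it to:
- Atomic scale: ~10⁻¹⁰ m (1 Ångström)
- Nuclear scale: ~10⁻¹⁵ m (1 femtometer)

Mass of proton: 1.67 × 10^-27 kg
λ = 9.34 × 10^-14 m, which is between nuclear and atomic scales.

Using λ = h/√(2mKE):

KE = 94116.1 eV = 1.508 × 10^-14 J

λ = h/√(2mKE)
λ = (6.626 × 10^-34 J·s) / √(2 × 1.67 × 10^-27 kg × 1.508 × 10^-14 J)
λ = 9.34 × 10^-14 m

Comparison:
- Atomic scale (10⁻¹⁰ m): λ is 0.00093× this size
- Nuclear scale (10⁻¹⁵ m): λ is 93× this size

The wavelength is between nuclear and atomic scales.

This wavelength is appropriate for probing atomic structure but too large for nuclear physics experiments.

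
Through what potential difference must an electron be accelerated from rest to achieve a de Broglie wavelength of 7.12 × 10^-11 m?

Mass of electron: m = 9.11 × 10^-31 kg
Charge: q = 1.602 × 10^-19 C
297 V

From λ = h/√(2mqV), we solve for V:

λ² = h²/(2mqV)
V = h²/(2mqλ²)
V = (6.626 × 10^-34 J·s)² / (2 × 9.11 × 10^-31 kg × 1.602 × 10^-19 C × (7.12 × 10^-11 m)²)
V = 297 V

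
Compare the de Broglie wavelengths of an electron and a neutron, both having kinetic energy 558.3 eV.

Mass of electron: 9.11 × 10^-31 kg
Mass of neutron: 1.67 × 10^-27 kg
The electron has the longer wavelength.

Using λ = h/√(2mKE):

For electron: λ₁ = h/√(2m₁KE) = 5.19 × 10^-11 m
For neutron: λ₂ = h/√(2m₂KE) = 1.21 × 10^-12 m

Since λ ∝ 1/√m at constant kinetic energy, the lighter particle has the longer wavelength.

The electron has the longer de Broglie wavelength.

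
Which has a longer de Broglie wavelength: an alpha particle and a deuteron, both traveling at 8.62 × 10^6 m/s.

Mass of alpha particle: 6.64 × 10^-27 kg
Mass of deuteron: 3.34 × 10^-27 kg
The deuteron has the longer wavelength.

Using λ = h/(mv), since both particles have the same velocity, the wavelength depends only on mass.

For alpha particle: λ₁ = h/(m₁v) = 1.16 × 10^-14 m
For deuteron: λ₂ = h/(m₂v) = 2.30 × 10^-14 m

Since λ ∝ 1/m at constant velocity, the lighter particle has the longer wavelength.

The deuteron has the longer de Broglie wavelength.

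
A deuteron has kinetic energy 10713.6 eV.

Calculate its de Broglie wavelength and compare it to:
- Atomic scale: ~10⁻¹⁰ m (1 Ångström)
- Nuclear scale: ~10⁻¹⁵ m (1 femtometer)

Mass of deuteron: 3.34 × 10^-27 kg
λ = 1.96 × 10^-13 m, which is between nuclear and atomic scales.

Using λ = h/√(2mKE):

KE = 10713.6 eV = 1.717 × 10^-15 J

λ = h/√(2mKE)
λ = (6.626 × 10^-34 J·s) / √(2 × 3.34 × 10^-27 kg × 1.717 × 10^-15 J)
λ = 1.96 × 10^-13 m

Comparison:
- Atomic scale (10⁻¹⁰ m): λ is 0.002× this size
- Nuclear scale (10⁻¹⁵ m): λ is 2e+02× this size

The wavelength is between nuclear and atomic scales.

This wavelength is appropriate for probing atomic structure but too large for nuclear physics experiments.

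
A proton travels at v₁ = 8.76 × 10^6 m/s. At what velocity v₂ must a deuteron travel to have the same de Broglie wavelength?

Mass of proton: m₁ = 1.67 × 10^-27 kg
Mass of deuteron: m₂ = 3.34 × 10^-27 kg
v₂ = 4.38 × 10^6 m/s

For equal de Broglie wavelengths: λ₁ = λ₂

h/(m₁v₁) = h/(m₂v₂)
m₁v₁ = m₂v₂
v₂ = v₁ · (m₁/m₂)

v₂ = 8.76 × 10^6 m/s × (1.67 × 10^-27 kg / 3.34 × 10^-27 kg)
v₂ = 4.38 × 10^6 m/s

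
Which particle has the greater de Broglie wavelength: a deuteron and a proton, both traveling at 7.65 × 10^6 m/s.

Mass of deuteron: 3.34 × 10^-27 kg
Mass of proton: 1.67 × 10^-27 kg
The proton has the longer wavelength.

Using λ = h/(mv), since both particles have the same velocity, the wavelength depends only on mass.

For deuteron: λ₁ = h/(m₁v) = 2.59 × 10^-14 m
For proton: λ₂ = h/(m₂v) = 5.19 × 10^-14 m

Since λ ∝ 1/m at constant velocity, the lighter particle has the longer wavelength.

The proton has the longer de Broglie wavelength.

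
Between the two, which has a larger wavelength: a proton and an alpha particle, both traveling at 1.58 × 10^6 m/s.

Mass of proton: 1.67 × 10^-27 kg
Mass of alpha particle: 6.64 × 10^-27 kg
The proton has the longer wavelength.

Using λ = h/(mv), since both particles have the same velocity, the wavelength depends only on mass.

For proton: λ₁ = h/(m₁v) = 2.51 × 10^-13 m
For alpha particle: λ₂ = h/(m₂v) = 6.32 × 10^-14 m

Since λ ∝ 1/m at constant velocity, the lighter particle has the longer wavelength.

The proton has the longer de Broglie wavelength.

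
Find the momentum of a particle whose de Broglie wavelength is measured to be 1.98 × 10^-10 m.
3.35 × 10^-24 kg·m/s

From the de Broglie relation λ = h/p, we solve for p:

p = h/λ
p = (6.626 × 10^-34 J·s) / (1.98 × 10^-10 m)
p = 3.35 × 10^-24 kg·m/s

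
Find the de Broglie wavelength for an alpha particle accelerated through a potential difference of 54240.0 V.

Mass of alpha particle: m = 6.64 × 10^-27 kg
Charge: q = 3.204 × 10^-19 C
4.36 × 10^-14 m

When a particle is accelerated through voltage V, it gains kinetic energy KE = qV.

The de Broglie wavelength is then λ = h/√(2mqV):

λ = h/√(2mqV)
λ = (6.626 × 10^-34 J·s) / √(2 × 6.64 × 10^-27 kg × 3.204 × 10^-19 C × 54240.0 V)
λ = 4.36 × 10^-14 m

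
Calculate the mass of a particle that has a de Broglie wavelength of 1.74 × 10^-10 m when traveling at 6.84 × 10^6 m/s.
5.57 × 10^-31 kg

From the de Broglie relation λ = h/(mv), we solve for m:

m = h/(λv)
m = (6.626 × 10^-34 J·s) / (1.74 × 10^-10 m × 6.84 × 10^6 m/s)
m = 5.57 × 10^-31 kg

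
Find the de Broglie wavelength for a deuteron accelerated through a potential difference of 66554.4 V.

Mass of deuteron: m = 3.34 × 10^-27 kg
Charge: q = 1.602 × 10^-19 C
7.85 × 10^-14 m

When a particle is accelerated through voltage V, it gains kinetic energy KE = qV.

The de Broglie wavelength is then λ = h/√(2mqV):

λ = h/√(2mqV)
λ = (6.626 × 10^-34 J·s) / √(2 × 3.34 × 10^-27 kg × 1.602 × 10^-19 C × 66554.4 V)
λ = 7.85 × 10^-14 m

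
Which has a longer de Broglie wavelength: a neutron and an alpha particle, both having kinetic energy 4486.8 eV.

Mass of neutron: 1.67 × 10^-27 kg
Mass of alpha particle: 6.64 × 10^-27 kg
The neutron has the longer wavelength.

Using λ = h/√(2mKE):

For neutron: λ₁ = h/√(2m₁KE) = 4.28 × 10^-13 m
For alpha particle: λ₂ = h/√(2m₂KE) = 2.14 × 10^-13 m

Since λ ∝ 1/√m at constant kinetic energy, the lighter particle has the longer wavelength.

The neutron has the longer de Broglie wavelength.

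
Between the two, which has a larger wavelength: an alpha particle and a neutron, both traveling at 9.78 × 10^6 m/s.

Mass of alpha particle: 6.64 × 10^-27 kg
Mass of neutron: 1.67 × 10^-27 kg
The neutron has the longer wavelength.

Using λ = h/(mv), since both particles have the same velocity, the wavelength depends only on mass.

For alpha particle: λ₁ = h/(m₁v) = 1.02 × 10^-14 m
For neutron: λ₂ = h/(m₂v) = 4.06 × 10^-14 m

Since λ ∝ 1/m at constant velocity, the lighter particle has the longer wavelength.

The neutron has the longer de Broglie wavelength.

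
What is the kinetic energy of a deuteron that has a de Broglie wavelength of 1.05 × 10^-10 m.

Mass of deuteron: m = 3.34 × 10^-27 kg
5.96 × 10^-21 J (or 0.0372 eV)

From λ = h/√(2mKE), we solve for KE:

λ² = h²/(2mKE)
KE = h²/(2mλ²)
KE = (6.626 × 10^-34 J·s)² / (2 × 3.34 × 10^-27 kg × (1.05 × 10^-10 m)²)
KE = 5.96 × 10^-21 J
KE = 0.0372 eV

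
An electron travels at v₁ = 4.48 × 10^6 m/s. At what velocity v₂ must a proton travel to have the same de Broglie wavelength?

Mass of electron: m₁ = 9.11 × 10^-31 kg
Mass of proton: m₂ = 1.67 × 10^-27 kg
v₂ = 2.44 × 10^3 m/s

For equal de Broglie wavelengths: λ₁ = λ₂

h/(m₁v₁) = h/(m₂v₂)
m₁v₁ = m₂v₂
v₂ = v₁ · (m₁/m₂)

v₂ = 4.48 × 10^6 m/s × (9.11 × 10^-31 kg / 1.67 × 10^-27 kg)
v₂ = 2.44 × 10^3 m/s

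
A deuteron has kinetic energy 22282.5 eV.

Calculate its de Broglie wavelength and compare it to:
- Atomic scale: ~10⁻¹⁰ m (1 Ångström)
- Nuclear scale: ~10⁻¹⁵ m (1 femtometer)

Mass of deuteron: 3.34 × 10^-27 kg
λ = 1.36 × 10^-13 m, which is between nuclear and atomic scales.

Using λ = h/√(2mKE):

KE = 22282.5 eV = 3.570 × 10^-15 J

λ = h/√(2mKE)
λ = (6.626 × 10^-34 J·s) / √(2 × 3.34 × 10^-27 kg × 3.570 × 10^-15 J)
λ = 1.36 × 10^-13 m

Comparison:
- Atomic scale (10⁻¹⁰ m): λ is 0.0014× this size
- Nuclear scale (10⁻¹⁵ m): λ is 1.4e+02× this size

The wavelength is between nuclear and atomic scales.

This wavelength is appropriate for probing atomic structure but too large for nuclear physics experiments.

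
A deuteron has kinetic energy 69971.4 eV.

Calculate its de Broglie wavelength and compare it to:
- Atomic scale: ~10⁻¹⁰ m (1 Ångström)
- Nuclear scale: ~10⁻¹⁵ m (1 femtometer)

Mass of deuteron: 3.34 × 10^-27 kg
λ = 7.66 × 10^-14 m, which is between nuclear and atomic scales.

Using λ = h/√(2mKE):

KE = 69971.4 eV = 1.121 × 10^-14 J

λ = h/√(2mKE)
λ = (6.626 × 10^-34 J·s) / √(2 × 3.34 × 10^-27 kg × 1.121 × 10^-14 J)
λ = 7.66 × 10^-14 m

Comparison:
- Atomic scale (10⁻¹⁰ m): λ is 0.00077× this size
- Nuclear scale (10⁻¹⁵ m): λ is 77× this size

The wavelength is between nuclear and atomic scales.

This wavelength is appropriate for probing atomic structure but too large for nuclear physics experiments.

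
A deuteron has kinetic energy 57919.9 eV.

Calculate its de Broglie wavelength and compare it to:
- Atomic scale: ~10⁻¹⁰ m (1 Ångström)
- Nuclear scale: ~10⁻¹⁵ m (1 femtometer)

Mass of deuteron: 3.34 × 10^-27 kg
λ = 8.42 × 10^-14 m, which is between nuclear and atomic scales.

Using λ = h/√(2mKE):

KE = 57919.9 eV = 9.280 × 10^-15 J

λ = h/√(2mKE)
λ = (6.626 × 10^-34 J·s) / √(2 × 3.34 × 10^-27 kg × 9.280 × 10^-15 J)
λ = 8.42 × 10^-14 m

Comparison:
- Atomic scale (10⁻¹⁰ m): λ is 0.00084× this size
- Nuclear scale (10⁻¹⁵ m): λ is 84× this size

The wavelength is between nuclear and atomic scales.

This wavelength is appropriate for probing atomic structure but too large for nuclear physics experiments.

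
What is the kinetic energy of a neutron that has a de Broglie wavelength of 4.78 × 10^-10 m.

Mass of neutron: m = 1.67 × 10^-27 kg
5.75 × 10^-22 J (or 3.59 × 10^-3 eV)

From λ = h/√(2mKE), we solve for KE:

λ² = h²/(2mKE)
KE = h²/(2mλ²)
KE = (6.626 × 10^-34 J·s)² / (2 × 1.67 × 10^-27 kg × (4.78 × 10^-10 m)²)
KE = 5.75 × 10^-22 J
KE = 3.59 × 10^-3 eV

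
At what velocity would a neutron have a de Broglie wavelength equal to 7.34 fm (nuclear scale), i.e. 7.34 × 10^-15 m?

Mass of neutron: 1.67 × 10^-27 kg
5.41 × 10^7 m/s

From λ = h/(mv), solve for v:

v = h/(mλ)
v = (6.626 × 10^-34 J·s) / (1.67 × 10^-27 kg × 7.34 × 10^-15 m)
v = 5.41 × 10^7 m/s

Note: This velocity is 18.0% of the speed of light, so relativistic corrections would be needed for a more accurate calculation.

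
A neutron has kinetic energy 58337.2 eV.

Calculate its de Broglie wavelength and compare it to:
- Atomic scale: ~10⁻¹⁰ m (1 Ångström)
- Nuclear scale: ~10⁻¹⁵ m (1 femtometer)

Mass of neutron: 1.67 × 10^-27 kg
λ = 1.19 × 10^-13 m, which is between nuclear and atomic scales.

Using λ = h/√(2mKE):

KE = 58337.2 eV = 9.347 × 10^-15 J

λ = h/√(2mKE)
λ = (6.626 × 10^-34 J·s) / √(2 × 1.67 × 10^-27 kg × 9.347 × 10^-15 J)
λ = 1.19 × 10^-13 m

Comparison:
- Atomic scale (10⁻¹⁰ m): λ is 0.0012× this size
- Nuclear scale (10⁻¹⁵ m): λ is 1.2e+02× this size

The wavelength is between nuclear and atomic scales.

This wavelength is appropriate for probing atomic structure but too large for nuclear physics experiments.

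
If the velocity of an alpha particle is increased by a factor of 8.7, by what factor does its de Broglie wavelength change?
The wavelength decreases by a factor of 8.7.

From λ = h/(mv), the wavelength is inversely proportional to velocity:

λ ∝ 1/v

If v → 8.7v, then λ → λ/8.7

When velocity is increased by a factor of 8.7, the wavelength decreases by a factor of 8.7.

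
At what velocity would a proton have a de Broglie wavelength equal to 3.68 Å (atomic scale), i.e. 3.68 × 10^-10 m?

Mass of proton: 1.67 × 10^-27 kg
1.08 × 10^3 m/s

From λ = h/(mv), solve for v:

v = h/(mλ)
v = (6.626 × 10^-34 J·s) / (1.67 × 10^-27 kg × 3.68 × 10^-10 m)
v = 1.08 × 10^3 m/s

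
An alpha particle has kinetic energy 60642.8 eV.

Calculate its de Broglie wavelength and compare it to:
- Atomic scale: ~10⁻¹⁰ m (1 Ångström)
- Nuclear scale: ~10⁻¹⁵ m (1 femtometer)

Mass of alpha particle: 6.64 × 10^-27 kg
λ = 5.83 × 10^-14 m, which is between nuclear and atomic scales.

Using λ = h/√(2mKE):

KE = 60642.8 eV = 9.716 × 10^-15 J

λ = h/√(2mKE)
λ = (6.626 × 10^-34 J·s) / √(2 × 6.64 × 10^-27 kg × 9.716 × 10^-15 J)
λ = 5.83 × 10^-14 m

Comparison:
- Atomic scale (10⁻¹⁰ m): λ is 0.00058× this size
- Nuclear scale (10⁻¹⁵ m): λ is 58× this size

The wavelength is between nuclear and atomic scales.

This wavelength is appropriate for probing atomic structure but too large for nuclear physics experiments.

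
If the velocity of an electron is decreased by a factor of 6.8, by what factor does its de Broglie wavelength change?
The wavelength increases by a factor of 6.8.

From λ = h/(mv), the wavelength is inversely proportional to velocity:

λ ∝ 1/v

If v → v/6.8, then λ → 6.8λ

When velocity is decreased by a factor of 6.8, the wavelength increases by a factor of 6.8.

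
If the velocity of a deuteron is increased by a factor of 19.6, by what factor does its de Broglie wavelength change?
The wavelength decreases by a factor of 19.6.

From λ = h/(mv), the wavelength is inversely proportional to velocity:

λ ∝ 1/v

If v → 19.6v, then λ → λ/19.6

When velocity is increased by a factor of 19.6, the wavelength decreases by a factor of 19.6.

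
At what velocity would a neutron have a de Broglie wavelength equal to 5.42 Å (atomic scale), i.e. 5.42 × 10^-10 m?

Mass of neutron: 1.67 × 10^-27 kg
7.32 × 10^2 m/s

From λ = h/(mv), solve for v:

v = h/(mλ)
v = (6.626 × 10^-34 J·s) / (1.67 × 10^-27 kg × 5.42 × 10^-10 m)
v = 7.32 × 10^2 m/s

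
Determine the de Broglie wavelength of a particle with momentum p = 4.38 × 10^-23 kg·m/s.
1.51 × 10^-11 m

Using the de Broglie relation λ = h/p:

λ = h/p
λ = (6.626 × 10^-34 J·s) / (4.38 × 10^-23 kg·m/s)
λ = 1.51 × 10^-11 m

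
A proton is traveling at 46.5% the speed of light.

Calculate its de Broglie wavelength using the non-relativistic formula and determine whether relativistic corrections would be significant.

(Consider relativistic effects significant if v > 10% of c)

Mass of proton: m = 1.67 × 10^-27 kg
Yes, relativistic corrections are needed.

Using the non-relativistic de Broglie formula λ = h/(mv):

v = 46.5% × c = 1.394 × 10^8 m/s

λ = h/(mv)
λ = (6.626 × 10^-34 J·s) / (1.67 × 10^-27 kg × 1.394 × 10^8 m/s)
λ = 2.85 × 10^-15 m

Since v = 46.5% of c > 10% of c, relativistic corrections ARE significant and the actual wavelength would differ from this non-relativistic estimate.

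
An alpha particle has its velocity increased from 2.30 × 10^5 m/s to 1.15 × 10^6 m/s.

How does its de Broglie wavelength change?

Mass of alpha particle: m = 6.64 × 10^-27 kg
The wavelength decreases by a factor of 5.

Using λ = h/(mv):

Initial wavelength: λ₁ = h/(mv₁) = 4.34 × 10^-13 m
Final wavelength: λ₂ = h/(mv₂) = 8.68 × 10^-14 m

Since λ ∝ 1/v, when velocity increases by a factor of 5, the wavelength decreases by a factor of 5.

λ₂/λ₁ = v₁/v₂ = 1/5

The wavelength decreases by a factor of 5.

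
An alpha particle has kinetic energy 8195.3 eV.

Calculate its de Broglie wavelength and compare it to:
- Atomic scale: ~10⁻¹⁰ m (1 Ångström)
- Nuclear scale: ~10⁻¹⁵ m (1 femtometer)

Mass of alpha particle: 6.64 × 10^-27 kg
λ = 1.59 × 10^-13 m, which is between nuclear and atomic scales.

Using λ = h/√(2mKE):

KE = 8195.3 eV = 1.313 × 10^-15 J

λ = h/√(2mKE)
λ = (6.626 × 10^-34 J·s) / √(2 × 6.64 × 10^-27 kg × 1.313 × 10^-15 J)
λ = 1.59 × 10^-13 m

Comparison:
- Atomic scale (10⁻¹⁰ m): λ is 0.0016× this size
- Nuclear scale (10⁻¹⁵ m): λ is 1.6e+02× this size

The wavelength is between nuclear and atomic scales.

This wavelength is appropriate for probing atomic structure but too large for nuclear physics experiments.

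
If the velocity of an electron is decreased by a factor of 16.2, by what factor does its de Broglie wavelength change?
The wavelength increases by a factor of 16.2.

From λ = h/(mv), the wavelength is inversely proportional to velocity:

λ ∝ 1/v

If v → v/16.2, then λ → 16.2λ

When velocity is decreased by a factor of 16.2, the wavelength increases by a factor of 16.2.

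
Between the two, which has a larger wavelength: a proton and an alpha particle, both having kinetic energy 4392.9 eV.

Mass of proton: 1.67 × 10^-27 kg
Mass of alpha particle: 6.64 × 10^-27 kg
The proton has the longer wavelength.

Using λ = h/√(2mKE):

For proton: λ₁ = h/√(2m₁KE) = 4.32 × 10^-13 m
For alpha particle: λ₂ = h/√(2m₂KE) = 2.17 × 10^-13 m

Since λ ∝ 1/√m at constant kinetic energy, the lighter particle has the longer wavelength.

The proton has the longer de Broglie wavelength.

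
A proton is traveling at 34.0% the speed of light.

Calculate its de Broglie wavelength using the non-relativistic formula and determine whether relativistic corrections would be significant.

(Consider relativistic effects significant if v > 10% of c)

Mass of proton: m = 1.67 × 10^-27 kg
Yes, relativistic corrections are needed.

Using the non-relativistic de Broglie formula λ = h/(mv):

v = 34.0% × c = 1.019 × 10^8 m/s

λ = h/(mv)
λ = (6.626 × 10^-34 J·s) / (1.67 × 10^-27 kg × 1.019 × 10^8 m/s)
λ = 3.89 × 10^-15 m

Since v = 34.0% of c > 10% of c, relativistic corrections ARE significant and the actual wavelength would differ from this non-relativistic estimate.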